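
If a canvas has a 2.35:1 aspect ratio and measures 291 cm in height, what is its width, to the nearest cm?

291 × 2.350 = 683.85.

684 cm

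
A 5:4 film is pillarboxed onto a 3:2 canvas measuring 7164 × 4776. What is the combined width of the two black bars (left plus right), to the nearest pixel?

1194 px

5:4 (1.250) < 3:2 (1.500), so the film fills the height.
Content width = 4776 × 5/4 ≈ 5970.00 px.
Leftover width: 7164 − 5970.00 = 1194.00 px.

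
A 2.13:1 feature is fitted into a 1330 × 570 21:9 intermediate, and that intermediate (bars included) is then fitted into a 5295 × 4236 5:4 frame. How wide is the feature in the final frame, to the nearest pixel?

2.13:1 in 1330×570: fills the height, so the feature is 1214.10 × 570.00.
21:9 in 5295×4236: fills the width, so the intermediate becomes 5295.00 × 2269.29 — a scale of ×3.9812.
So the feature's width is 1214.10 × 3.9812 ≈ 4833.58.

4834 px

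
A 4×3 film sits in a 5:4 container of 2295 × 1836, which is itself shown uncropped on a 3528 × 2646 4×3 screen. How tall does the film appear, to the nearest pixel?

Inside the 2295×1836 canvas the film is width-limited at 2295.00 × 1721.25.
Second fit — the 5:4 canvas into 3528×2646 spans the height: 3307.50 × 2646.00 (×1.4412 from 2295×1836).
The film scales with it: height 1721.25 × 1.4412 ≈ 2480.62.

2481 px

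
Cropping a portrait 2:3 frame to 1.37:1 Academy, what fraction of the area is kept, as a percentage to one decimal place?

Going from portrait 2:3 to 1.37:1 Academy means cutting height while keeping width.
(0.667)/(1.370) ≈ 0.487 of the area survives.

48.7%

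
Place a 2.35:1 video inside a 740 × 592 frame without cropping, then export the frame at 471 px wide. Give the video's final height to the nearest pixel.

At 740×592 the video is width-limited, so height = 740 / 2.350 ≈ 314.89 px.
Scaling 740 → 471 is ×0.6365, so the height becomes 314.89 × 0.6365 ≈ 200.43 px.

200 px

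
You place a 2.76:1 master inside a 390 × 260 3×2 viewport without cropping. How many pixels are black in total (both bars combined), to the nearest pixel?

2.76:1 is wider than 3×2, so it spans the full width.
That makes the image 141.3043 px tall (390 / 2.760).
Leftover height: 260 − 141.3043 = 118.6957 px.
Bar area = 118.6957 × 390 ≈ 46291 px.

46291 pixels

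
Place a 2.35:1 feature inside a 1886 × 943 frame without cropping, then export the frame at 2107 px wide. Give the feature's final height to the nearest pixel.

897 px

At 1886×943 the feature is width-limited, so height = 1886 / 2.350 ≈ 802.55 px.
Resizing to 2107 px wide multiplies everything by 1.1172: 802.55 → 896.60 px.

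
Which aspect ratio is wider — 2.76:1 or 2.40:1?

2.76:1

2.76 and 2.4; 2.76 > 2.4.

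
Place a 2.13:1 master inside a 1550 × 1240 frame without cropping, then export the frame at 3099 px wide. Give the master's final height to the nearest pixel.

1455 px

At 1550×1240 the master is width-limited, so height = 1550 / 2.130 ≈ 727.70 px.
The frame scales by 3099/1550 = 1.9994; 727.70 × 1.9994 ≈ 1454.93 px.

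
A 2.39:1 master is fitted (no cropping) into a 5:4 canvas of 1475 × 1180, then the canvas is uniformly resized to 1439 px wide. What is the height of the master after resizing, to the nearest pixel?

In the 1475×1180 frame the master fills the width: height = 1475 / 2.390 ≈ 617.15 px.
Scaling 1475 → 1439 is ×0.9756, so the height becomes 617.15 × 0.9756 ≈ 602.09 px.

602 px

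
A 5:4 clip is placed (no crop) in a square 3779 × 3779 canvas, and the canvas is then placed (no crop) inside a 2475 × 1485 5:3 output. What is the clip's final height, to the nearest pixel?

1188 px

5:4 in 3779×3779: fills the width, so the clip is 3779.00 × 3023.20.
The square canvas is height-limited in 2475×1485, giving 1485.00 × 1485.00; scale factor 0.3930.
Applying the same ×0.3930: 3023.20 → 1188.00.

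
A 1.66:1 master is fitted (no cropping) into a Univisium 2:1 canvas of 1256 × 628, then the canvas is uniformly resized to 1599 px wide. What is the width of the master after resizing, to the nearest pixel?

Fitted into 1256×628, the master spans the height; its width is 628 × 1.660 ≈ 1042.48 px.
Resizing to 1599 px wide multiplies everything by 1.2731: 1042.48 → 1327.17 px.

1327 px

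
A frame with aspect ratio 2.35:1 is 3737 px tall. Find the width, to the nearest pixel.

3737 × 2.350 = 8781.95.

8782 px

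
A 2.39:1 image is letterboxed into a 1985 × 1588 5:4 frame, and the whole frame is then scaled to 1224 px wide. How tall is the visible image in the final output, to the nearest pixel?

Fitted into 1985×1588, the image spans the width; its height is 1985 / 2.390 ≈ 830.54 px.
Scaling 1985 → 1224 is ×0.6166, so the height becomes 830.54 × 0.6166 ≈ 512.13 px.

512 px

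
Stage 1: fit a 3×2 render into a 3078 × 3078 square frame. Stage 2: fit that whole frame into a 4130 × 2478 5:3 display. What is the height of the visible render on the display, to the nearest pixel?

1652 px

3×2 in 3078×3078: fills the width, so the render is 3078.00 × 2052.00.
The square canvas is height-limited in 4130×2478, giving 2478.00 × 2478.00; scale factor 0.8051.
The render scales with it: height 2052.00 × 0.8051 ≈ 1652.00.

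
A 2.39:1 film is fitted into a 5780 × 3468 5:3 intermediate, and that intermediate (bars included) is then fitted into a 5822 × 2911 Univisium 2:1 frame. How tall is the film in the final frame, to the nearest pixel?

2030 px

Inside the 5780×3468 canvas the film is width-limited at 5780.00 × 2418.41.
Second fit — the 5:3 canvas into 5822×2911 spans the height: 4851.67 × 2911.00 (×0.8394 from 5780×3468).
The film scales with it: height 2418.41 × 0.8394 ≈ 2029.99.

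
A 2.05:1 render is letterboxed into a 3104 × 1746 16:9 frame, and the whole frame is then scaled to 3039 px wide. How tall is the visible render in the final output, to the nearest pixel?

1482 px

Fitted into 3104×1746, the render spans the width; its height is 3104 / 2.050 ≈ 1514.15 px.
Scaling 3104 → 3039 is ×0.9791, so the height becomes 1514.15 × 0.9791 ≈ 1482.44 px.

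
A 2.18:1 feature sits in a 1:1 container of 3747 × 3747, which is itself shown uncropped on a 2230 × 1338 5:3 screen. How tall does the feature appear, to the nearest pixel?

First fit — 2.18:1 into 3747×3747 spans the width: 3747.00 × 1718.81.
The 1:1 canvas is height-limited in 2230×1338, giving 1338.00 × 1338.00; scale factor 0.3571.
The feature scales with it: height 1718.81 × 0.3571 ≈ 613.76.

614 px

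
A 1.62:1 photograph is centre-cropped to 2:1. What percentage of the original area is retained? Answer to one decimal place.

The width stays; only height is cut (since 2:1 is wider than 1.62:1).
(1.620)/(2.000) ≈ 0.810 of the area survives.

81.0%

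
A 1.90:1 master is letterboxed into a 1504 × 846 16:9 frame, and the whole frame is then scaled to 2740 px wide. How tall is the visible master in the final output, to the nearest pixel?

In the 1504×846 frame the master fills the width: height = 1504 / 1.900 ≈ 791.58 px.
Resizing to 2740 px wide multiplies everything by 1.8218: 791.58 → 1442.11 px.

1442 px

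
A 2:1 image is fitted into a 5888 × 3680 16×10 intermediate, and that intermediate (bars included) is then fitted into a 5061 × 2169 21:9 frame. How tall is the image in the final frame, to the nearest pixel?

1735 px

First fit — 2:1 into 5888×3680 spans the width: 5888.00 × 2944.00.
Second fit — the 16×10 canvas into 5061×2169 spans the height: 3470.40 × 2169.00 (×0.5894 from 5888×3680).
So the image's height is 2944.00 × 0.5894 ≈ 1735.20.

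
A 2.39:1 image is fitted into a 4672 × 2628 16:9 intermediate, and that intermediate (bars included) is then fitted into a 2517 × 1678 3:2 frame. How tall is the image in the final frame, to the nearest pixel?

1053 px

Inside the 4672×2628 canvas the image is width-limited at 4672.00 × 1954.81.
The 16:9 canvas is width-limited in 2517×1678, giving 2517.00 × 1415.81; scale factor 0.5387.
So the image's height is 1954.81 × 0.5387 ≈ 1053.14.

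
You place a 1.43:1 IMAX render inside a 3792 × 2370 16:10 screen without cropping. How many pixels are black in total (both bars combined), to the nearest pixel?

Since 1.430 < 1.600, the render is height-limited.
The render is 2370 × 1.430 ≈ 3389.1000 px wide.
3792 − 3389.1000 = 402.9000 px of bars.
Bar area = 402.9000 × 2370 ≈ 954873 px.

954873 pixels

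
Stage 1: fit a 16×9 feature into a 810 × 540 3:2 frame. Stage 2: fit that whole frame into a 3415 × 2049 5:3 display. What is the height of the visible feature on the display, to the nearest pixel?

First fit — 16×9 into 810×540 spans the width: 810.00 × 455.62.
Second fit — the 3:2 canvas into 3415×2049 spans the height: 3073.50 × 2049.00 (×3.7944 from 810×540).
The feature scales with it: height 455.62 × 3.7944 ≈ 1728.84.

1729 px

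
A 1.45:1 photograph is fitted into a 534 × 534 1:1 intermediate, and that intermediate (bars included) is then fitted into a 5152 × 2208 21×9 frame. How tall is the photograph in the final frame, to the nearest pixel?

1.45:1 in 534×534: fills the width, so the photograph is 534.00 × 368.28.
The 1:1 canvas is height-limited in 5152×2208, giving 2208.00 × 2208.00; scale factor 4.1348.
So the photograph's height is 368.28 × 4.1348 ≈ 1522.76.

1523 px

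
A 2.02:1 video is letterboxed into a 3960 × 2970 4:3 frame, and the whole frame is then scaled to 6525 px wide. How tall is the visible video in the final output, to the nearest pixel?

Fitted into 3960×2970, the video spans the width; its height is 3960 / 2.020 ≈ 1960.40 px.
The frame scales by 6525/3960 = 1.6477; 1960.40 × 1.6477 ≈ 3230.20 px.

3230 px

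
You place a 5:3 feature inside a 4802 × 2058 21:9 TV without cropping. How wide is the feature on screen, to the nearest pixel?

3430 px

5:3 (1.667) < 21:9 (2.333), so the feature fills the height.
The feature is 2058 × 5/3 ≈ 3430.00 px wide.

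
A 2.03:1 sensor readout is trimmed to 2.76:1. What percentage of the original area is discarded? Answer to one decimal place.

The width stays; only height is cut (since 2.76:1 is wider than 2.03:1).
Area ratio = (2.030)/(2.760) = 73.55%; the remaining 26.45% is cropped out.

26.4%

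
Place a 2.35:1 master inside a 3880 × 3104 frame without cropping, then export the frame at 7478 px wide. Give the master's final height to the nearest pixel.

At 3880×3104 the master is width-limited, so height = 3880 / 2.350 ≈ 1651.06 px.
The frame scales by 7478/3880 = 1.9273; 1651.06 × 1.9273 ≈ 3182.13 px.

3182 px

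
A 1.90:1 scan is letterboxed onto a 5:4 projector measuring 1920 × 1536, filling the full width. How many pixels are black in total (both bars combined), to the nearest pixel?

1008909 pixels

The scan is 1920 / 1.900 ≈ 1010.5263 px tall.
1536 − 1010.5263 = 525.4737 px of bars.
Bar area = 525.4737 × 1920 ≈ 1008909 px.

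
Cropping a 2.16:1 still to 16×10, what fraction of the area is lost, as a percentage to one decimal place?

25.9%

Going from 2.16:1 to 16×10 means cutting width while keeping height.
(1.600)/(2.160) ≈ 0.741 of the area survives, leaving 25.93% discarded.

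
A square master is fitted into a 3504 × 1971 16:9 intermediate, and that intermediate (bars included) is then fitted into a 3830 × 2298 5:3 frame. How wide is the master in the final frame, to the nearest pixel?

Inside the 3504×1971 canvas the master is height-limited at 1971.00 × 1971.00.
The 16:9 canvas is width-limited in 3830×2298, giving 3830.00 × 2154.38; scale factor 1.0930.
Applying the same ×1.0930: 1971.00 → 2154.38.

2154 px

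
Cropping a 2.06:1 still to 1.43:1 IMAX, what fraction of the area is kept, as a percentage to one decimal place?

69.4%

1.43:1 IMAX is narrower than 2.06:1, so the crop keeps the full height and trims the width.
(1.430)/(2.060) ≈ 0.694 of the area survives.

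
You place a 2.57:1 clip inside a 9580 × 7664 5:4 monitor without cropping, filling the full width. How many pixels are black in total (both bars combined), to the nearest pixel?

37710459 pixels

That makes the image 3727.6265 px tall (9580 / 2.570).
7664 − 3727.6265 = 3936.3735 px of bars.
Bar area = 3936.3735 × 9580 ≈ 37710459 px.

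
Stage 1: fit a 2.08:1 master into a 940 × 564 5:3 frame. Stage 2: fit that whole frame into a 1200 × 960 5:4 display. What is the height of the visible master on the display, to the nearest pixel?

577 px

First fit — 2.08:1 into 940×564 spans the width: 940.00 × 451.92.
Second fit — the 5:3 canvas into 1200×960 spans the width: 1200.00 × 720.00 (×1.2766 from 940×564).
Applying the same ×1.2766: 451.92 → 576.92.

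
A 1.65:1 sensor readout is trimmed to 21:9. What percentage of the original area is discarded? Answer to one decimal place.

29.3%

21:9 is wider than 1.65:1, so the crop keeps the full width and trims the height.
Area ratio = (1.650)/(2.333) = 70.71%; the remaining 29.29% is cropped out.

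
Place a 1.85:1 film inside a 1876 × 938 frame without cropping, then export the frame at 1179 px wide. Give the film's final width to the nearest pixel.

1091 px

In the 1876×938 frame the film fills the height: width = 938 × 1.850 ≈ 1735.30 px.
Resizing to 1179 px wide multiplies everything by 0.6285: 1735.30 → 1090.58 px.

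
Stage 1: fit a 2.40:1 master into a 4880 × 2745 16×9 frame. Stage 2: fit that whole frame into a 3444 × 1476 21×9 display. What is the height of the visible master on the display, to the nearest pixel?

Inside the 4880×2745 canvas the master is width-limited at 4880.00 × 2033.33.
The 16×9 canvas is height-limited in 3444×1476, giving 2624.00 × 1476.00; scale factor 0.5377.
Applying the same ×0.5377: 2033.33 → 1093.33.

1093 px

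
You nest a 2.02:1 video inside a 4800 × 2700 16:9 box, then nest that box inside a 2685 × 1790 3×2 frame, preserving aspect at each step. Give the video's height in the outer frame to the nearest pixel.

First fit — 2.02:1 into 4800×2700 spans the width: 4800.00 × 2376.24.
The 16:9 canvas is width-limited in 2685×1790, giving 2685.00 × 1510.31; scale factor 0.5594.
So the video's height is 2376.24 × 0.5594 ≈ 1329.21.

1329 px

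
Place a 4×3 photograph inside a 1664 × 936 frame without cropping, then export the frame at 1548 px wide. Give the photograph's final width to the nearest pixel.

In the 1664×936 frame the photograph fills the height: width = 936 × 4/3 ≈ 1248.00 px.
Scaling 1664 → 1548 is ×0.9303, so the width becomes 1248.00 × 0.9303 ≈ 1161.00 px.

1161 px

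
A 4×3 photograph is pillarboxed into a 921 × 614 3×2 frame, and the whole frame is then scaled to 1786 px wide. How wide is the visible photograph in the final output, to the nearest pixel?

In the 921×614 frame the photograph fills the height: width = 614 × 4/3 ≈ 818.67 px.
Resizing to 1786 px wide multiplies everything by 1.9392: 818.67 → 1587.56 px.

1588 px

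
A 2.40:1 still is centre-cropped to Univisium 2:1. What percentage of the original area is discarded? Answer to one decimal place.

Going from 2.40:1 to Univisium 2:1 means cutting width while keeping height.
(2.000)/(2.400) ≈ 0.833 of the area survives, leaving 16.67% discarded.

16.7%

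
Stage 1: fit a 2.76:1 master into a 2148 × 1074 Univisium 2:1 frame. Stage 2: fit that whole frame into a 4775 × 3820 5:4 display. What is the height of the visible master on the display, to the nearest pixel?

Inside the 2148×1074 canvas the master is width-limited at 2148.00 × 778.26.
Second fit — the Univisium 2:1 canvas into 4775×3820 spans the width: 4775.00 × 2387.50 (×2.2230 from 2148×1074).
So the master's height is 778.26 × 2.2230 ≈ 1730.07.

1730 px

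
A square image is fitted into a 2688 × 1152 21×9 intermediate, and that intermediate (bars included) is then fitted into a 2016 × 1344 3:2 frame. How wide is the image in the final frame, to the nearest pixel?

864 px

Inside the 2688×1152 canvas the image is height-limited at 1152.00 × 1152.00.
Second fit — the 21×9 canvas into 2016×1344 spans the width: 2016.00 × 864.00 (×0.7500 from 2688×1152).
So the image's width is 1152.00 × 0.7500 ≈ 864.00.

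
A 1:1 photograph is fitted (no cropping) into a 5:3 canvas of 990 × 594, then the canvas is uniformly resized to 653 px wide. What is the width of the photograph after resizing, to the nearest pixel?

392 px

In the 990×594 frame the photograph fills the height: width = 594 × 1/1 ≈ 594.00 px.
The frame scales by 653/990 = 0.6596; 594.00 × 0.6596 ≈ 391.80 px.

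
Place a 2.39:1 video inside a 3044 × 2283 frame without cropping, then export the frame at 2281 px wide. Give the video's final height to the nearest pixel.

In the 3044×2283 frame the video fills the width: height = 3044 / 2.390 ≈ 1273.64 px.
The frame scales by 2281/3044 = 0.7493; 1273.64 × 0.7493 ≈ 954.39 px.

954 px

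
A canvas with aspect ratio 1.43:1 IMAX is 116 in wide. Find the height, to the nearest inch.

116 / 1.430 = 81.12.

81 in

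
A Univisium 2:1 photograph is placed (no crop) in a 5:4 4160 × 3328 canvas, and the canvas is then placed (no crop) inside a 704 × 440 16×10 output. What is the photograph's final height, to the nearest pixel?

275 px

Univisium 2:1 in 4160×3328: fills the width, so the photograph is 4160.00 × 2080.00.
5:4 in 704×440: fills the height, so the intermediate becomes 550.00 × 440.00 — a scale of ×0.1322.
Applying the same ×0.1322: 2080.00 → 275.00.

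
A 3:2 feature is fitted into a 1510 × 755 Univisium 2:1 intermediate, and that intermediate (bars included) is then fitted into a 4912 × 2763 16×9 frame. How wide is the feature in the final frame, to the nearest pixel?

3:2 in 1510×755: fills the height, so the feature is 1132.50 × 755.00.
The Univisium 2:1 canvas is width-limited in 4912×2763, giving 4912.00 × 2456.00; scale factor 3.2530.
So the feature's width is 1132.50 × 3.2530 ≈ 3684.00.

3684 px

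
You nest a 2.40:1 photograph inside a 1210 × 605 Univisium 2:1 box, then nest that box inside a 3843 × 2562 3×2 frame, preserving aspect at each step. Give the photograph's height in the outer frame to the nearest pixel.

Inside the 1210×605 canvas the photograph is width-limited at 1210.00 × 504.17.
Second fit — the Univisium 2:1 canvas into 3843×2562 spans the width: 3843.00 × 1921.50 (×3.1760 from 1210×605).
The photograph scales with it: height 504.17 × 3.1760 ≈ 1601.25.

1601 px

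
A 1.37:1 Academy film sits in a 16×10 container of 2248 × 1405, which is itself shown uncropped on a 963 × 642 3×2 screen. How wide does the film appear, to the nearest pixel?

Inside the 2248×1405 canvas the film is height-limited at 1924.85 × 1405.00.
The 16×10 canvas is width-limited in 963×642, giving 963.00 × 601.88; scale factor 0.4284.
Applying the same ×0.4284: 1924.85 → 824.57.

825 px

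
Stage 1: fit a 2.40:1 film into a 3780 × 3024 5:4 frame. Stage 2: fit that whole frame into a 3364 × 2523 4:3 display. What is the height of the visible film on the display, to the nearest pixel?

2.40:1 in 3780×3024: fills the width, so the film is 3780.00 × 1575.00.
The 5:4 canvas is height-limited in 3364×2523, giving 3153.75 × 2523.00; scale factor 0.8343.
So the film's height is 1575.00 × 0.8343 ≈ 1314.06.

1314 px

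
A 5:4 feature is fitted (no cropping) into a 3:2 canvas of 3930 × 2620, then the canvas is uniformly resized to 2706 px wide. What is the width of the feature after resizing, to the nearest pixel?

At 3930×2620 the feature is height-limited, so width = 2620 × 5/4 ≈ 3275.00 px.
Scaling 3930 → 2706 is ×0.6885, so the width becomes 3275.00 × 0.6885 ≈ 2255.00 px.

2255 px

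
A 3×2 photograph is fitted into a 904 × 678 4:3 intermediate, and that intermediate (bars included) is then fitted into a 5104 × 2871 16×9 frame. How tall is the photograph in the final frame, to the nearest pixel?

2552 px

Inside the 904×678 canvas the photograph is width-limited at 904.00 × 602.67.
The 4:3 canvas is height-limited in 5104×2871, giving 3828.00 × 2871.00; scale factor 4.2345.
Applying the same ×4.2345: 602.67 → 2552.00.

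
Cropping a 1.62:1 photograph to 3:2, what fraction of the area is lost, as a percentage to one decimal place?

7.4%

The height stays; only width is cut (since 3:2 is narrower than 1.62:1).
(1.500)/(1.620) ≈ 0.926 of the area survives, leaving 7.41% discarded.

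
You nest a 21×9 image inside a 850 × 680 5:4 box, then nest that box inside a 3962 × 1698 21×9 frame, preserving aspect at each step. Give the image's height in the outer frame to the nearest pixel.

First fit — 21×9 into 850×680 spans the width: 850.00 × 364.29.
Second fit — the 5:4 canvas into 3962×1698 spans the height: 2122.50 × 1698.00 (×2.4971 from 850×680).
Applying the same ×2.4971: 364.29 → 909.64.

910 px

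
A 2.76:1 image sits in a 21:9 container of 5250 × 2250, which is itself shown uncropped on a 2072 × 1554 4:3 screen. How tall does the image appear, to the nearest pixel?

751 px

Inside the 5250×2250 canvas the image is width-limited at 5250.00 × 1902.17.
The 21:9 canvas is width-limited in 2072×1554, giving 2072.00 × 888.00; scale factor 0.3947.
The image scales with it: height 1902.17 × 0.3947 ≈ 750.72.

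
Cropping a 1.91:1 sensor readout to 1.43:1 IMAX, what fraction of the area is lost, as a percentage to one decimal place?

25.1%

Going from 1.91:1 to 1.43:1 IMAX means cutting width while keeping height.
Area ratio = (1.430)/(1.910) = 74.87%; the remaining 25.13% is cropped out.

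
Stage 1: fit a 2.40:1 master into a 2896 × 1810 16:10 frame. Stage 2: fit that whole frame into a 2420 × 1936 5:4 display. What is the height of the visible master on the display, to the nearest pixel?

1008 px

First fit — 2.40:1 into 2896×1810 spans the width: 2896.00 × 1206.67.
Second fit — the 16:10 canvas into 2420×1936 spans the width: 2420.00 × 1512.50 (×0.8356 from 2896×1810).
The master scales with it: height 1206.67 × 0.8356 ≈ 1008.33.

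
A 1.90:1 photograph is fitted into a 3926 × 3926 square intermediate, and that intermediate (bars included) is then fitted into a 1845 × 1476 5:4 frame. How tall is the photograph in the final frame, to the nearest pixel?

777 px

1.90:1 in 3926×3926: fills the width, so the photograph is 3926.00 × 2066.32.
Second fit — the square canvas into 1845×1476 spans the height: 1476.00 × 1476.00 (×0.3760 from 3926×3926).
Applying the same ×0.3760: 2066.32 → 776.84.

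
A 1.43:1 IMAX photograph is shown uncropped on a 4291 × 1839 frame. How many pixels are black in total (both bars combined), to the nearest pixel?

3055002 pixels

Since 1.430 < 2.333, the photograph is height-limited.
The photograph is 1839 × 1.430 ≈ 2629.7700 px wide.
Black = 4291 − 2629.7700 = 1661.2300 px.
Bar area = 1661.2300 × 1839 ≈ 3055002 px.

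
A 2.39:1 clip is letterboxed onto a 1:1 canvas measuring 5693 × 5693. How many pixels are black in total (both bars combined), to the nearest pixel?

18849475 pixels

Since 2.390 > 1.000, the clip is width-limited.
Content height = 5693 / 2.390 ≈ 2382.0084 px.
Black = 5693 − 2382.0084 = 3310.9916 px.
Across the 5693-px span: 3310.9916 × 5693 ≈ 18849475 px.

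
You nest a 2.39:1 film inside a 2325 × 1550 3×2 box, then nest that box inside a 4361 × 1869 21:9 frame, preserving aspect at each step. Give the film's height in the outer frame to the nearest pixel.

1173 px

Inside the 2325×1550 canvas the film is width-limited at 2325.00 × 972.80.
Second fit — the 3×2 canvas into 4361×1869 spans the height: 2803.50 × 1869.00 (×1.2058 from 2325×1550).
Applying the same ×1.2058: 972.80 → 1173.01.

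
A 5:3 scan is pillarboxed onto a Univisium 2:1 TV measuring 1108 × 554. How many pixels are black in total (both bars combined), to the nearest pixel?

102305 pixels

Since 1.667 < 2.000, the scan is height-limited.
That makes the image 923.3333 px wide (554 × 5/3).
Leftover width: 1108 − 923.3333 = 184.6667 px.
Bar area = 184.6667 × 554 ≈ 102305 px.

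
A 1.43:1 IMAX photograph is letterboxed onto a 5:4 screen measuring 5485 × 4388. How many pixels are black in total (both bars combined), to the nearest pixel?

3029561 pixels

1.43:1 IMAX (1.430) > 5:4 (1.250), so the photograph fills the width.
The photograph is 5485 / 1.430 ≈ 3835.6643 px tall.
4388 − 3835.6643 = 552.3357 px of bars.
Bar area = 552.3357 × 5485 ≈ 3029561 px.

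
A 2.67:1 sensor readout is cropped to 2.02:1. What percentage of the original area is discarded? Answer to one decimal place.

24.3%

2.02:1 is narrower than 2.67:1, so the crop keeps the full height and trims the width.
Area ratio = (2.020)/(2.670) = 75.66%; the remaining 24.34% is cropped out.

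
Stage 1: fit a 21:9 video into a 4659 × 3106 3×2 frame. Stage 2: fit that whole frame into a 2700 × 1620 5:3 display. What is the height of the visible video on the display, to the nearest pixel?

First fit — 21:9 into 4659×3106 spans the width: 4659.00 × 1996.71.
Second fit — the 3×2 canvas into 2700×1620 spans the height: 2430.00 × 1620.00 (×0.5216 from 4659×3106).
The video scales with it: height 1996.71 × 0.5216 ≈ 1041.43.

1041 px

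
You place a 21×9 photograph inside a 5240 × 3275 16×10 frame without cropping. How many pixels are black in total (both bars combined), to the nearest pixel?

5393457 pixels

Since 2.333 > 1.600, the photograph is width-limited.
That makes the image 2245.7143 px tall (5240 × 9/21).
3275 − 2245.7143 = 1029.2857 px of bars.
Bar area = 1029.2857 × 5240 ≈ 5393457 px.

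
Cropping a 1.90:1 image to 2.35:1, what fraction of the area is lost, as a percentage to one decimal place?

2.35:1 is wider than 1.90:1, so the crop keeps the full width and trims the height.
Area ratio = (1.900)/(2.350) = 80.85%; the remaining 19.15% is cropped out.

19.1%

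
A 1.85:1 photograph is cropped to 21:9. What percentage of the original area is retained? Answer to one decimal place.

79.3%

21:9 is wider than 1.85:1, so the crop keeps the full width and trims the height.
(1.850)/(2.333) ≈ 0.793 of the area survives.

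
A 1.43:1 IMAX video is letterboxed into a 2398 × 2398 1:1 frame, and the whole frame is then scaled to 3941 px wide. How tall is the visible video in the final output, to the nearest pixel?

At 2398×2398 the video is width-limited, so height = 2398 / 1.430 ≈ 1676.92 px.
The frame scales by 3941/2398 = 1.6435; 1676.92 × 1.6435 ≈ 2755.94 px.

2756 px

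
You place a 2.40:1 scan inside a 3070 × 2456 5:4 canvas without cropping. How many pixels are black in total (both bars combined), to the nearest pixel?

3612878 pixels

Since 2.400 > 1.250, the scan is width-limited.
The scan is 3070 / 2.400 ≈ 1279.1667 px tall.
Black = 2456 − 1279.1667 = 1176.8333 px.
Across the 3070-px span: 1176.8333 × 3070 ≈ 3612878 px.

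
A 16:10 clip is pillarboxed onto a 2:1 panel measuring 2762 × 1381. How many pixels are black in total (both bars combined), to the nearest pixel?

762864 pixels

16:10 is narrower than 2:1, so it spans the full height.
Content width = 1381 × 16/10 ≈ 2209.6000 px.
Leftover width: 2762 − 2209.6000 = 552.4000 px.
Across the 1381-px span: 552.4000 × 1381 ≈ 762864 px.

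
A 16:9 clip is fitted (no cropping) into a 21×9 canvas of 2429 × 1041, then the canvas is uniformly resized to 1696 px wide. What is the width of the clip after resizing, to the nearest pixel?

1292 px

Fitted into 2429×1041, the clip spans the height; its width is 1041 × 16/9 ≈ 1850.67 px.
The frame scales by 1696/2429 = 0.6982; 1850.67 × 0.6982 ≈ 1292.19 px.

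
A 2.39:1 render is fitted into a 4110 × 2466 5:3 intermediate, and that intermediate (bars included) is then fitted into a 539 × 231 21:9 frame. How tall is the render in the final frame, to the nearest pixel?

Inside the 4110×2466 canvas the render is width-limited at 4110.00 × 1719.67.
Second fit — the 5:3 canvas into 539×231 spans the height: 385.00 × 231.00 (×0.0937 from 4110×2466).
The render scales with it: height 1719.67 × 0.0937 ≈ 161.09.

161 px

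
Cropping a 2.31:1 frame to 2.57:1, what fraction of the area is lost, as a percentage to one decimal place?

10.1%

2.57:1 is wider than 2.31:1, so the crop keeps the full width and trims the height.
Area ratio = (2.310)/(2.570) = 89.88%; the remaining 10.12% is cropped out.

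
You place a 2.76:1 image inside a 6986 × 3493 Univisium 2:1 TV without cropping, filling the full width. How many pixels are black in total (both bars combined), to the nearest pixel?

The image is 6986 / 2.760 ≈ 2531.1594 px tall.
3493 − 2531.1594 = 961.8406 px of bars.
That's 961.8406 × 6986 ≈ 6719418 black pixels.

6719418 pixels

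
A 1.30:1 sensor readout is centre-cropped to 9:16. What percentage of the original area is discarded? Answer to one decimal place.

Going from 1.30:1 to 9:16 means cutting width while keeping height.
Fraction kept = (0.562)/(1.300) ≈ 43.27%, so 56.73% is lost.

56.7%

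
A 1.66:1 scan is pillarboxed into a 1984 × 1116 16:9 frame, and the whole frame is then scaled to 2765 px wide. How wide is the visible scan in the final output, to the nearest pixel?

2582 px

Fitted into 1984×1116, the scan spans the height; its width is 1116 × 1.660 ≈ 1852.56 px.
The frame scales by 2765/1984 = 1.3936; 1852.56 × 1.3936 ≈ 2581.82 px.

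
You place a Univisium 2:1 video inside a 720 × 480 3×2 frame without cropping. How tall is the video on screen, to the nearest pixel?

360 px

Since 2.000 > 1.500, the video is width-limited.
That makes the image 360.00 px tall (720 × 1/2).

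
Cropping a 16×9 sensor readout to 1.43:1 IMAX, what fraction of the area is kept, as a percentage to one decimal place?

80.4%

1.43:1 IMAX is narrower than 16×9, so the crop keeps the full height and trims the width.
Area ratio = (1.430)/(1.778) = 80.44% retained.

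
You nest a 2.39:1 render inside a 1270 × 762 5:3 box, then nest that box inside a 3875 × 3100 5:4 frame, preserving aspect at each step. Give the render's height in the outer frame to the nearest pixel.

First fit — 2.39:1 into 1270×762 spans the width: 1270.00 × 531.38.
Second fit — the 5:3 canvas into 3875×3100 spans the width: 3875.00 × 2325.00 (×3.0512 from 1270×762).
Applying the same ×3.0512: 531.38 → 1621.34.

1621 px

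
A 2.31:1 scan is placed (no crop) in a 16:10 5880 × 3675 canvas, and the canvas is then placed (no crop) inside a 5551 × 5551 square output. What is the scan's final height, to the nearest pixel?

First fit — 2.31:1 into 5880×3675 spans the width: 5880.00 × 2545.45.
The 16:10 canvas is width-limited in 5551×5551, giving 5551.00 × 3469.38; scale factor 0.9440.
The scan scales with it: height 2545.45 × 0.9440 ≈ 2403.03.

2403 px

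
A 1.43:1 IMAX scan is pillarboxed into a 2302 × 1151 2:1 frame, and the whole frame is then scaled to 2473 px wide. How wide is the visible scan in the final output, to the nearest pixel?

1768 px

At 2302×1151 the scan is height-limited, so width = 1151 × 1.430 ≈ 1645.93 px.
The frame scales by 2473/2302 = 1.0743; 1645.93 × 1.0743 ≈ 1768.19 px.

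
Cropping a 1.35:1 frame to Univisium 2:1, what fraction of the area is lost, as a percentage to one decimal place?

32.5%

Going from 1.35:1 to Univisium 2:1 means cutting height while keeping width.
Area ratio = (1.350)/(2.000) = 67.50%; the remaining 32.50% is cropped out.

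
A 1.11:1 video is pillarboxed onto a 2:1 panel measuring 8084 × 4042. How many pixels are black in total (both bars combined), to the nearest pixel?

1.11:1 (1.110) < 2:1 (2.000), so the video fills the height.
Content width = 4042 × 1.110 ≈ 4486.6200 px.
8084 − 4486.6200 = 3597.3800 px of bars.
Bar area = 3597.3800 × 4042 ≈ 14540610 px.

14540610 pixels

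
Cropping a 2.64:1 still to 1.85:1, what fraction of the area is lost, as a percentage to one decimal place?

The height stays; only width is cut (since 1.85:1 is narrower than 2.64:1).
Area ratio = (1.850)/(2.640) = 70.08%; the remaining 29.92% is cropped out.

29.9%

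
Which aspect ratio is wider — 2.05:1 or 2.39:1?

2.05 and 2.39; 2.39 > 2.05.

2.39:1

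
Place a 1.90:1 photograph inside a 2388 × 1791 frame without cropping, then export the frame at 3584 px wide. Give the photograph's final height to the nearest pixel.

At 2388×1791 the photograph is width-limited, so height = 2388 / 1.900 ≈ 1256.84 px.
Resizing to 3584 px wide multiplies everything by 1.5008: 1256.84 → 1886.32 px.

1886 px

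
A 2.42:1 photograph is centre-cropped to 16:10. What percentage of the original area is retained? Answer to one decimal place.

66.1%

The height stays; only width is cut (since 16:10 is narrower than 2.42:1).
(1.600)/(2.420) ≈ 0.661 of the area survives.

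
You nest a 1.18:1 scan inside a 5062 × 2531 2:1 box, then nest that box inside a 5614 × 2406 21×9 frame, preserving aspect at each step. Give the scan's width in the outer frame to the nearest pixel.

2839 px

1.18:1 in 5062×2531: fills the height, so the scan is 2986.58 × 2531.00.
The 2:1 canvas is height-limited in 5614×2406, giving 4812.00 × 2406.00; scale factor 0.9506.
Applying the same ×0.9506: 2986.58 → 2839.08.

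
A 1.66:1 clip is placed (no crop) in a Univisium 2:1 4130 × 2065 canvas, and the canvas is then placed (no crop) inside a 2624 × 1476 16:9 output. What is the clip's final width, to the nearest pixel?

Inside the 4130×2065 canvas the clip is height-limited at 3427.90 × 2065.00.
Univisium 2:1 in 2624×1476: fills the width, so the intermediate becomes 2624.00 × 1312.00 — a scale of ×0.6354.
So the clip's width is 3427.90 × 0.6354 ≈ 2177.92.

2178 px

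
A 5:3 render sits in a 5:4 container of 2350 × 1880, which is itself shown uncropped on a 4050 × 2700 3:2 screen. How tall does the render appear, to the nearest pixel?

2025 px

Inside the 2350×1880 canvas the render is width-limited at 2350.00 × 1410.00.
Second fit — the 5:4 canvas into 4050×2700 spans the height: 3375.00 × 2700.00 (×1.4362 from 2350×1880).
The render scales with it: height 1410.00 × 1.4362 ≈ 2025.00.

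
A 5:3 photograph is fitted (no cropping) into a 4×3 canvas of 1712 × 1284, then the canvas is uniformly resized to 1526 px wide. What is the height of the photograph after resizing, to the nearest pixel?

916 px

At 1712×1284 the photograph is width-limited, so height = 1712 × 3/5 ≈ 1027.20 px.
Resizing to 1526 px wide multiplies everything by 0.8914: 1027.20 → 915.60 px.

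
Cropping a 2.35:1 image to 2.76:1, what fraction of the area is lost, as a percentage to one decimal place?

14.9%

2.76:1 is wider than 2.35:1, so the crop keeps the full width and trims the height.
(2.350)/(2.760) ≈ 0.851 of the area survives, leaving 14.86% discarded.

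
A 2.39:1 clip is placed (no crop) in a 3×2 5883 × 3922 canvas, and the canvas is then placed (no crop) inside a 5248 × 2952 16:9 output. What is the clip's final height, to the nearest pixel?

1853 px

2.39:1 in 5883×3922: fills the width, so the clip is 5883.00 × 2461.51.
The 3×2 canvas is height-limited in 5248×2952, giving 4428.00 × 2952.00; scale factor 0.7527.
So the clip's height is 2461.51 × 0.7527 ≈ 1852.72.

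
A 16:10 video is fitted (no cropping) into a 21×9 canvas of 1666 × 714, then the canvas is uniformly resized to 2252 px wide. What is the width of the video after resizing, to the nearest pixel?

Fitted into 1666×714, the video spans the height; its width is 714 × 16/10 ≈ 1142.40 px.
Resizing to 2252 px wide multiplies everything by 1.3517: 1142.40 → 1544.23 px.

1544 px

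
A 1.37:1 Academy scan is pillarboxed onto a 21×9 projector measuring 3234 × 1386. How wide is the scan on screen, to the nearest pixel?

1.37:1 Academy is narrower than 21×9, so it spans the full height.
That makes the image 1898.82 px wide (1386 × 1.370).

1899 px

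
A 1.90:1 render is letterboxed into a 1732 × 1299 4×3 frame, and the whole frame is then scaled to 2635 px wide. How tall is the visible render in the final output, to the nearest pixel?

At 1732×1299 the render is width-limited, so height = 1732 / 1.900 ≈ 911.58 px.
Scaling 1732 → 2635 is ×1.5214, so the height becomes 911.58 × 1.5214 ≈ 1386.84 px.

1387 px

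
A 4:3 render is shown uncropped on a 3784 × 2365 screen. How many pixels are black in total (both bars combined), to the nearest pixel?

1491527 pixels

4:3 is narrower than 16×10, so it spans the full height.
That makes the image 3153.3333 px wide (2365 × 4/3).
3784 − 3153.3333 = 630.6667 px of bars.
Across the 2365-px span: 630.6667 × 2365 ≈ 1491527 px.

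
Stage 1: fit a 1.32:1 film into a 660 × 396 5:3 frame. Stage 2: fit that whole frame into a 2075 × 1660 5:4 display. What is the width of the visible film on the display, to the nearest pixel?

1643 px

1.32:1 in 660×396: fills the height, so the film is 522.72 × 396.00.
5:3 in 2075×1660: fills the width, so the intermediate becomes 2075.00 × 1245.00 — a scale of ×3.1439.
The film scales with it: width 522.72 × 3.1439 ≈ 1643.40.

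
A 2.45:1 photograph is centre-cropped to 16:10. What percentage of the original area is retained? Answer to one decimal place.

16:10 is narrower than 2.45:1, so the crop keeps the full height and trims the width.
(1.600)/(2.450) ≈ 0.653 of the area survives.

65.3%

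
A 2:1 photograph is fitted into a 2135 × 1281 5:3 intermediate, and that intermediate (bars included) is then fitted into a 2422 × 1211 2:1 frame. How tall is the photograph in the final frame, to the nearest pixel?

1009 px

Inside the 2135×1281 canvas the photograph is width-limited at 2135.00 × 1067.50.
Second fit — the 5:3 canvas into 2422×1211 spans the height: 2018.33 × 1211.00 (×0.9454 from 2135×1281).
Applying the same ×0.9454: 1067.50 → 1009.17.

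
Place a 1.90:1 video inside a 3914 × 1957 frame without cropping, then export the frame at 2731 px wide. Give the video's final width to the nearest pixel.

In the 3914×1957 frame the video fills the height: width = 1957 × 1.900 ≈ 3718.30 px.
Scaling 3914 → 2731 is ×0.6978, so the width becomes 3718.30 × 0.6978 ≈ 2594.45 px.

2594 px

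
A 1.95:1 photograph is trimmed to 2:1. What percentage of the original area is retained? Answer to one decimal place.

The width stays; only height is cut (since 2:1 is wider than 1.95:1).
(1.950)/(2.000) ≈ 0.975 of the area survives.

97.5%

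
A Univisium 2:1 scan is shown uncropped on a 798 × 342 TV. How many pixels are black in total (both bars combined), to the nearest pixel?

Univisium 2:1 (2.000) < 21×9 (2.333), so the scan fills the height.
Content width = 342 × 2/1 ≈ 684.0000 px.
798 − 684.0000 = 114.0000 px of bars.
That's 114.0000 × 342 ≈ 38988 black pixels.

38988 pixels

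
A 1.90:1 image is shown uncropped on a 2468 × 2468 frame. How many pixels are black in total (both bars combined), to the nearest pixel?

2885222 pixels

1.90:1 (1.900) > 1:1 (1.000), so the image fills the width.
That makes the image 1298.9474 px tall (2468 / 1.900).
Black = 2468 − 1298.9474 = 1169.0526 px.
Bar area = 1169.0526 × 2468 ≈ 2885222 px.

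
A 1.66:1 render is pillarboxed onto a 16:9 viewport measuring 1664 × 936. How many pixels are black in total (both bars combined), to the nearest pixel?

103185 pixels

Since 1.660 < 1.778, the render is height-limited.
That makes the image 1553.7600 px wide (936 × 1.660).
Black = 1664 − 1553.7600 = 110.2400 px.
Across the 936-px span: 110.2400 × 936 ≈ 103185 px.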